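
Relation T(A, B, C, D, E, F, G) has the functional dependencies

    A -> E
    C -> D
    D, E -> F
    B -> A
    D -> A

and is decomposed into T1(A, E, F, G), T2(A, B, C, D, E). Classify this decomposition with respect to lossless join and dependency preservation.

Lossless test: (A, E)⁺ = {A, E}, which is a superkey of neither fragment — lossy.
Dependency preservation: the restricted closure of {D, E} across the fragments never reaches {F}, so D, E → F cannot be enforced without a join — not preserved.

lossy and not dependency-preserving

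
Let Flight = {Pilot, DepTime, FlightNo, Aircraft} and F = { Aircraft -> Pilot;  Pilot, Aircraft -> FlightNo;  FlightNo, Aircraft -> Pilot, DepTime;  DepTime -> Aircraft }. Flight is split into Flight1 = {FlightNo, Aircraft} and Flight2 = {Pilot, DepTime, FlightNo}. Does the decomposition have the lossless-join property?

No

Common attributes: Flight1 ∩ Flight2 = {FlightNo}.
No dependency enlarges {FlightNo}, so (FlightNo)⁺ = {FlightNo}.
The closure contains neither all of Flight1 = {FlightNo, Aircraft} nor all of Flight2 = {Pilot, DepTime, FlightNo}, so the common attributes are not a superkey of either fragment. The join is lossy.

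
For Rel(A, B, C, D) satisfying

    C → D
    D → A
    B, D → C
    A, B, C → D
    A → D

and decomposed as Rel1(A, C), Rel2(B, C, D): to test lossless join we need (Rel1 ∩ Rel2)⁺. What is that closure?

A, C, D

Rel1 ∩ Rel2 = {C}.
C → D applies, adding D
D → A applies, adding A
Closure: {A, C, D}.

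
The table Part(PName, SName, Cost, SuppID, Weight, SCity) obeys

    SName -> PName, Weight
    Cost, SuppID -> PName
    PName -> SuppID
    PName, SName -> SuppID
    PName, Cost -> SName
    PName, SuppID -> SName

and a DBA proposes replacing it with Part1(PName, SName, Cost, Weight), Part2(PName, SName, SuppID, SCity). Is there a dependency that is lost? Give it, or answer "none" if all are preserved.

Check Cost, SuppID → PName: no single fragment contains all of {PName, Cost, SuppID}, and the restricted closure of {Cost, SuppID} across the fragments never reaches {PName}.
SName → PName, Weight is preserved.
PName → SuppID is preserved.
PName, SName → SuppID is preserved.
PName, Cost → SName is preserved.
PName, SuppID → SName is preserved.

Cost, SuppID -> PName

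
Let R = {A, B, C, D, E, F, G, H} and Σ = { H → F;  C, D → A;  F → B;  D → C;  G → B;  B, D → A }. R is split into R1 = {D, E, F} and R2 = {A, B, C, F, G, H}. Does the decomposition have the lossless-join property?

No

Common attributes: R1 ∩ R2 = {F}.
Closure of {F}: F → B applies, adding B. So (F)⁺ = {B, F}.
The closure contains neither all of R1 = {D, E, F} nor all of R2 = {A, B, C, F, G, H}, so the common attributes are not a superkey of either fragment. The join is lossy.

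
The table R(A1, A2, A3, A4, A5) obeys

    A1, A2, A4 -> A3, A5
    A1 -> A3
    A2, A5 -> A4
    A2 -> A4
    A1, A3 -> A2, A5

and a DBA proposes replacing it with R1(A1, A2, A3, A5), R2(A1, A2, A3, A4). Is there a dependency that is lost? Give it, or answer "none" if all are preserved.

none

A1, A2, A4 → A3, A5: restricted closure across fragments reaches A3, A5.
A1 → A3 lies within R1.
A2, A5 → A4: restricted closure across fragments reaches A4.
A2 → A4 lies within R2.
A1, A3 → A2, A5 lies within R1.
Every dependency is enforceable on the fragments, so the decomposition is dependency-preserving.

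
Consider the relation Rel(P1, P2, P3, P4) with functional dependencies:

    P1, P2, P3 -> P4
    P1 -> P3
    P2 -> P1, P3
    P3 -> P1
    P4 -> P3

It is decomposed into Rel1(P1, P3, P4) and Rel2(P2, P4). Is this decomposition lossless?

Common attributes: Rel1 ∩ Rel2 = {P4}.
Closure of {P4}: P4 → P3 applies, adding P3; P3 → P1 applies, adding P1. So (P4)⁺ = {P1, P3, P4}.
This closure contains every attribute of Rel1, so Rel1 ∩ Rel2 → Rel1. The join is lossless.

Yes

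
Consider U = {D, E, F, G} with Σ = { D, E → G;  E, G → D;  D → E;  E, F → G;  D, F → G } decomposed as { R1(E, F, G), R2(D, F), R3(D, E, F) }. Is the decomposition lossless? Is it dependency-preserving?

Lossless test (chase): Rows 2 and 3 agree on D; apply D→E and equate their E entries. Rows 1 and 2 agree on E, F; apply E, F→G and equate their G entries. Rows 1 and 3 agree on E, F; apply E, F→G and equate their G entries. Rows 1 and 2 agree on E, G; apply E, G→D and equate their D entries. Row 1 is now all distinguished symbols — the join is lossless.
Dependency preservation: the restricted closure of {D, E} across the fragments never reaches {G}, so D, E → G cannot be enforced without a join — not preserved.

lossless but not dependency-preserving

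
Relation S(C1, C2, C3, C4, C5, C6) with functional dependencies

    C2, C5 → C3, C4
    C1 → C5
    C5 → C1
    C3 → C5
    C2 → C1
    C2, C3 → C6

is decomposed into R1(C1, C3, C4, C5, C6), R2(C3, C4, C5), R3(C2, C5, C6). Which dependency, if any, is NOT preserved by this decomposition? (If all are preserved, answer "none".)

Check C2, C5 → C3, C4: no single fragment contains all of {C2, C3, C4, C5}, and the restricted closure of {C2, C5} across the fragments never reaches {C3, C4}.
C1 → C5 is preserved.
C5 → C1 is preserved.
C3 → C5 is preserved.
C2 → C1 is preserved.
C2, C3 → C6 is preserved.

C2, C5 → C3, C4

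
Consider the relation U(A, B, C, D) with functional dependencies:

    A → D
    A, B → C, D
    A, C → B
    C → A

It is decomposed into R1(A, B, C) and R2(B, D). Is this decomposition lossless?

No

Common attributes: R1 ∩ R2 = {B}.
No dependency enlarges {B}, so (B)⁺ = {B}.
The closure contains neither all of R1 = {A, B, C} nor all of R2 = {B, D}, so the common attributes are not a superkey of either fragment. The join is lossy.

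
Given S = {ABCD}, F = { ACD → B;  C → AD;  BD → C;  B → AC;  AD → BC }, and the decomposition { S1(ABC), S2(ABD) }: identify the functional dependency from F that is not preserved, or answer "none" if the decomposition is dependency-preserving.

none

ACD → B: restricted closure across fragments reaches B.
C → AD: restricted closure across fragments reaches AD.
BD → C: restricted closure across fragments reaches C.
B → AC lies within S1.
AD → BC: restricted closure across fragments reaches BC.
Every dependency is enforceable on the fragments, so the decomposition is dependency-preserving.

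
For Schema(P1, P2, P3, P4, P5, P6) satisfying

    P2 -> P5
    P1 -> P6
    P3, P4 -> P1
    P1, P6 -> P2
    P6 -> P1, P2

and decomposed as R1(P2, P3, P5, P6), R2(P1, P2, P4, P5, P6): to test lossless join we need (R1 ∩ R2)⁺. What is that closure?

P1, P2, P5, P6

R1 ∩ R2 = {P2, P5, P6}.
P6 → P1, P2 applies, adding P1
Closure: {P1, P2, P5, P6}.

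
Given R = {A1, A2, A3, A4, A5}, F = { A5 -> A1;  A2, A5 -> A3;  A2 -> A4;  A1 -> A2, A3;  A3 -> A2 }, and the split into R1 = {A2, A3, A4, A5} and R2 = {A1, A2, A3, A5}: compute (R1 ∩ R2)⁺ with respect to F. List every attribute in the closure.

A1, A2, A3, A4, A5

R1 ∩ R2 = {A2, A3, A5}.
A5 → A1 applies, adding A1
A2 → A4 applies, adding A4
Closure: {A1, A2, A3, A4, A5}.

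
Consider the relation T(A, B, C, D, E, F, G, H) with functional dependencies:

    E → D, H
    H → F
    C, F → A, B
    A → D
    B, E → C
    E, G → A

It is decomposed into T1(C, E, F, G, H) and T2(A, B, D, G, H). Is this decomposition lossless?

Common attributes: T1 ∩ T2 = {G, H}.
Closure of {G, H}: H → F applies, adding F. So (G, H)⁺ = {F, G, H}.
The closure contains neither all of T1 = {C, E, F, G, H} nor all of T2 = {A, B, D, G, H}, so the common attributes are not a superkey of either fragment. The join is lossy.

No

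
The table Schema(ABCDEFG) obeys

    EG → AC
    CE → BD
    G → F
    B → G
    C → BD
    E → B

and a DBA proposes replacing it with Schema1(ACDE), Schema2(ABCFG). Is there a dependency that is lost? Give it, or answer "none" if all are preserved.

none

EG → AC: restricted closure across fragments reaches AC.
CE → BD: restricted closure across fragments reaches BD.
G → F lies within Schema2.
B → G lies within Schema2.
C → BD: restricted closure across fragments reaches BD.
E → B: restricted closure across fragments reaches B.
Every dependency is enforceable on the fragments, so the decomposition is dependency-preserving.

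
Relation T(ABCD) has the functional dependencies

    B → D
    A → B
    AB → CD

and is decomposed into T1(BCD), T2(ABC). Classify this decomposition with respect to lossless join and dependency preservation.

Lossless test: (BC)⁺ = {BCD}, which contains all of one fragment — lossless.
Dependency preservation: AB → CD is not contained in any single fragment, but the restricted closure of its left-hand side across the fragments still reaches the right-hand side; the remaining FDs each lie inside some fragment. All dependencies are preserved.

lossless and dependency-preserving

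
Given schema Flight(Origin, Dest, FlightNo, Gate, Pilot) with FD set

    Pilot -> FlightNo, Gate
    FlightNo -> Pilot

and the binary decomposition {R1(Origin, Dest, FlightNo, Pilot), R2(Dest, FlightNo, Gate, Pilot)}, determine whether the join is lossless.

Yes

Common attributes: R1 ∩ R2 = {Dest, FlightNo, Pilot}.
Closure of {Dest, FlightNo, Pilot}: Pilot → FlightNo, Gate applies, adding Gate. So (Dest, FlightNo, Pilot)⁺ = {Dest, FlightNo, Gate, Pilot}.
This closure contains every attribute of R2, so R1 ∩ R2 → R2. The join is lossless.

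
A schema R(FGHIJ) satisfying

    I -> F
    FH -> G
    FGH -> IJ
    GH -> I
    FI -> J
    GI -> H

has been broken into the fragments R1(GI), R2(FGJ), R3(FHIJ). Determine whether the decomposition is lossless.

No

Chase test. Columns are FGHIJ; row i has aⱼ where attribute j ∈ Ri, else bᵢⱼ.
Initial tableau (one row per fragment):
  row 1: b11 a2 b13 a4 b15
  row 2: a1 a2 b23 b24 a5
  row 3: a1 b32 a3 a4 a5
Rows 1 and 3 agree on I; apply I→F and equate their F entries.
Rows 1 and 3 agree on FI; apply FI→J and equate their J entries.
No row becomes fully distinguished — the join is lossy.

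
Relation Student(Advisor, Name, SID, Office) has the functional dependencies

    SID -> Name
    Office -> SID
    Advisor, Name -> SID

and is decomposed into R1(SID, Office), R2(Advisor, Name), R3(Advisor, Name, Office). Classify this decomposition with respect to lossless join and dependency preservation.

lossless but not dependency-preserving

Lossless test (chase): Rows 1 and 3 agree on Office; apply Office→SID and equate their SID entries. Rows 2 and 3 agree on Advisor, Name; apply Advisor, Name→SID and equate their SID entries. Rows 1 and 2 agree on SID; apply SID→Name and equate their Name entries. Row 3 is now all distinguished symbols — the join is lossless.
Dependency preservation: the restricted closure of {SID} across the fragments never reaches {Name}, so SID → Name cannot be enforced without a join — not preserved.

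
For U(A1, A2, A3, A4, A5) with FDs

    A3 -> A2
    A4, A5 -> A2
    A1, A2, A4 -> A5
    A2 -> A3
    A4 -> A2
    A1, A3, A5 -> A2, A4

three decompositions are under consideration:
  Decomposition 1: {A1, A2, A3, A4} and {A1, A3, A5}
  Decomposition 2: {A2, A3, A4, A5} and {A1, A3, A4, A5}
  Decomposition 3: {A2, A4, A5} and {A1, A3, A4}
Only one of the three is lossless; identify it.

Decomposition 2

Decomposition 1: common = {A1, A3}, closure = {A1, A2, A3} → lossy.
Decomposition 2: common = {A3, A4, A5}, closure = {A2, A3, A4, A5} → lossless.
Decomposition 3: common = {A4}, closure = {A2, A3, A4} → lossy.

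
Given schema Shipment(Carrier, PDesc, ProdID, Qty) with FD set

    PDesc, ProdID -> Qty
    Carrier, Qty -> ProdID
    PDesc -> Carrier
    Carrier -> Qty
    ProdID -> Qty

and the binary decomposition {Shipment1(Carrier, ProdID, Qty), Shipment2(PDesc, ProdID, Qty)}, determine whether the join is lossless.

No

Common attributes: Shipment1 ∩ Shipment2 = {ProdID, Qty}.
No dependency enlarges {ProdID, Qty}, so (ProdID, Qty)⁺ = {ProdID, Qty}.
The closure contains neither all of Shipment1 = {Carrier, ProdID, Qty} nor all of Shipment2 = {PDesc, ProdID, Qty}, so the common attributes are not a superkey of either fragment. The join is lossy.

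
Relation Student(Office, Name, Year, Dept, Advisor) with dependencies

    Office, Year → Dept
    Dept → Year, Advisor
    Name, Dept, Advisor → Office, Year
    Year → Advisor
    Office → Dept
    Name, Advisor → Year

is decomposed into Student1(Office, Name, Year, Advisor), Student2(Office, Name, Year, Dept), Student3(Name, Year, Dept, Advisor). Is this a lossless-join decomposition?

Chase test. Columns are Office, Name, Year, Dept, Advisor; row i has aⱼ where attribute j ∈ Studenti, else bᵢⱼ.
Initial tableau (one row per fragment):
  row 1: a1 a2 a3 b14 a5
  row 2: a1 a2 a3 a4 b25
  row 3: b31 a2 a3 a4 a5
Rows 1 and 2 agree on Office, Year; apply Office, Year→Dept and equate their Dept entries.
Rows 1 and 2 agree on Dept; apply Dept→Year, Advisor and equate their Year, Advisor entries.
Rows 1 and 3 agree on Name, Dept, Advisor; apply Name, Dept, Advisor→Office, Year and equate their Office, Year entries.
Row 1 is now all distinguished symbols — the join is lossless.

Yes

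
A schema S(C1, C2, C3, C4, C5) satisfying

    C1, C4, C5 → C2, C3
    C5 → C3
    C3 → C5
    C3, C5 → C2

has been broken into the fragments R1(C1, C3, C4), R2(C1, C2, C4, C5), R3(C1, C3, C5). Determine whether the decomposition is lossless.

Chase test. Columns are C1, C2, C3, C4, C5; row i has aⱼ where attribute j ∈ Ri, else bᵢⱼ.
Initial tableau (one row per fragment):
  row 1: a1 b12 a3 a4 b15
  row 2: a1 a2 b23 a4 a5
  row 3: a1 b32 a3 b34 a5
Rows 2 and 3 agree on C5; apply C5→C3 and equate their C3 entries.
Rows 1 and 2 agree on C3; apply C3→C5 and equate their C5 entries.
Rows 1 and 2 agree on C3, C5; apply C3, C5→C2 and equate their C2 entries.
Rows 1 and 3 agree on C3, C5; apply C3, C5→C2 and equate their C2 entries.
Row 1 is now all distinguished symbols — the join is lossless.

Yes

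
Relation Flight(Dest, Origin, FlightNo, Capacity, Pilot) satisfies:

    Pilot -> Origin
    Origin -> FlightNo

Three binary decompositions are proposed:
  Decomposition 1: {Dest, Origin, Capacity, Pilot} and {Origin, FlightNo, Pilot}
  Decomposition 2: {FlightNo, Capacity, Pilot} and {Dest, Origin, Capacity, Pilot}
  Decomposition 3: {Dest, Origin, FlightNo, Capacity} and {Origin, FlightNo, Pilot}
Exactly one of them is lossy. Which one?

Decomposition 3

Decomposition 1: common = {Origin, Pilot}, closure = {Origin, FlightNo, Pilot} → lossless.
Decomposition 2: common = {Capacity, Pilot}, closure = {Origin, FlightNo, Capacity, Pilot} → lossless.
Decomposition 3: common = {Origin, FlightNo}, closure = {Origin, FlightNo} → lossy.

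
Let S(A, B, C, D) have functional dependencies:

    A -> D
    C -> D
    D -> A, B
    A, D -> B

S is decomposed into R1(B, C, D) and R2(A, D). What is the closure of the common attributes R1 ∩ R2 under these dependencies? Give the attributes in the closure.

A, B, D

R1 ∩ R2 = {D}.
D → A, B applies, adding A, B
Closure: {A, B, D}.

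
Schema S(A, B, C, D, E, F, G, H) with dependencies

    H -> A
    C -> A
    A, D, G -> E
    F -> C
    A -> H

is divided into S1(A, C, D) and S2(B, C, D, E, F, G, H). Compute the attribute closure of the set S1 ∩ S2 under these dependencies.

A, C, D, H

S1 ∩ S2 = {C, D}.
C → A applies, adding A
A → H applies, adding H
Closure: {A, C, D, H}.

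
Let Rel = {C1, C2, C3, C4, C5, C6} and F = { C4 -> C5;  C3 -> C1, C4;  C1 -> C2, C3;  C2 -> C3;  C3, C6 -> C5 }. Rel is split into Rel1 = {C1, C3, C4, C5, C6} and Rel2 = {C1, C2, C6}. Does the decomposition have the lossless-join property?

Yes

Common attributes: Rel1 ∩ Rel2 = {C1, C6}.
Closure of {C1, C6}: C1 → C2, C3 applies, adding C2, C3; C3, C6 → C5 applies, adding C5; C3 → C1, C4 applies, adding C4. So (C1, C6)⁺ = {C1, C2, C3, C4, C5, C6}.
This closure contains every attribute of Rel1, so Rel1 ∩ Rel2 → Rel1. The join is lossless.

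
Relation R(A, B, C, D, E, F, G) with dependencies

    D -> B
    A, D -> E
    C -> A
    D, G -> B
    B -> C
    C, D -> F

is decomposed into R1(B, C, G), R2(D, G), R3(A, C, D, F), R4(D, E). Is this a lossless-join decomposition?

No

Chase test. Columns are A, B, C, D, E, F, G; row i has aⱼ where attribute j ∈ Ri, else bᵢⱼ.
Initial tableau (one row per fragment):
  row 1: b11 a2 a3 b14 b15 b16 a7
  row 2: b21 b22 b23 a4 b25 b26 a7
  row 3: a1 b32 a3 a4 b35 a6 b37
  row 4: b41 b42 b43 a4 a5 b46 b47
Rows 2 and 3 agree on D; apply D→B and equate their B entries.
Rows 2 and 4 agree on D; apply D→B and equate their B entries.
Rows 1 and 3 agree on C; apply C→A and equate their A entries.
Rows 2 and 3 agree on B; apply B→C and equate their C entries.
Rows 2 and 4 agree on B; apply B→C and equate their C entries.
Rows 2 and 3 agree on C, D; apply C, D→F and equate their F entries.
Rows 2 and 4 agree on C, D; apply C, D→F and equate their F entries.
Rows 1 and 2 agree on C; apply C→A and equate their A entries.
Rows 1 and 4 agree on C; apply C→A and equate their A entries.
Rows 2 and 3 agree on A, D; apply A, D→E and equate their E entries.
Rows 2 and 4 agree on A, D; apply A, D→E and equate their E entries.
No row becomes fully distinguished — the join is lossy.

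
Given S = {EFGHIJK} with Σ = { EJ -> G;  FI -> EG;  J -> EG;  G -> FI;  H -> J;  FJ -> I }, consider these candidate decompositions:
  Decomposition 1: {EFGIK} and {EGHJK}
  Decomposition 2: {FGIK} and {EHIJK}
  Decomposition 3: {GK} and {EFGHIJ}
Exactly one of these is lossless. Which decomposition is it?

Decomposition 1

Decomposition 1: common = {EGK}, closure = {EFGIK} → lossless.
Decomposition 2: common = {IK}, closure = {IK} → lossy.
Decomposition 3: common = {G}, closure = {EFGI} → lossy.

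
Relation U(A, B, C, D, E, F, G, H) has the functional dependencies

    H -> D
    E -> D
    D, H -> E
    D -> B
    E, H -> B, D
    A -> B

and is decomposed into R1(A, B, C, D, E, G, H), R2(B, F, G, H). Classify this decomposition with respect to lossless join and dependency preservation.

lossy but dependency-preserving

Lossless test: (B, G, H)⁺ = {B, D, E, G, H}, which is a superkey of neither fragment — lossy.
Dependency preservation: every FD's attributes lie within a single fragment, so each can be enforced locally — preserved.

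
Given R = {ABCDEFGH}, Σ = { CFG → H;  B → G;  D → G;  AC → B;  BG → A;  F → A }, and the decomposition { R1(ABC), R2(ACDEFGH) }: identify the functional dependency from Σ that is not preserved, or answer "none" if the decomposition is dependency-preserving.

Check B → G: no single fragment contains all of {BG}, and the restricted closure of {B} across the fragments never reaches {G}.
CFG → H is preserved.
D → G is preserved.
AC → B is preserved.
BG → A is preserved.
F → A is preserved.

B → G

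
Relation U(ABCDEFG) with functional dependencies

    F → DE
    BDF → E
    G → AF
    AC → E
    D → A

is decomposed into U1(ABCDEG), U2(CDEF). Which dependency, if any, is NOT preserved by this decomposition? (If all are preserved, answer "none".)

G → AF

Check G → AF: no single fragment contains all of {AFG}, and the restricted closure of {G} across the fragments never reaches {AF}.
F → DE is preserved.
BDF → E is preserved.
AC → E is preserved.
D → A is preserved.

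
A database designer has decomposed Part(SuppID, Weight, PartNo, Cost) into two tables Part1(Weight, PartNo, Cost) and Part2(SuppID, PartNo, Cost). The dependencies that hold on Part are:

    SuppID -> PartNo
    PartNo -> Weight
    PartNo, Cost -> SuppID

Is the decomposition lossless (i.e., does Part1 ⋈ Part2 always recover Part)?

Common attributes: Part1 ∩ Part2 = {PartNo, Cost}.
Closure of {PartNo, Cost}: PartNo → Weight applies, adding Weight; PartNo, Cost → SuppID applies, adding SuppID. So (PartNo, Cost)⁺ = {SuppID, Weight, PartNo, Cost}.
This closure contains every attribute of Part1, so Part1 ∩ Part2 → Part1. The join is lossless.

Yes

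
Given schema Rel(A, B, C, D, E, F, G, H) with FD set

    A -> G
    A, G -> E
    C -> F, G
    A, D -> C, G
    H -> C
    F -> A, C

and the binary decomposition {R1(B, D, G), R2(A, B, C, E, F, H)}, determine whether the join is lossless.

Common attributes: R1 ∩ R2 = {B}.
No dependency enlarges {B}, so (B)⁺ = {B}.
The closure contains neither all of R1 = {B, D, G} nor all of R2 = {A, B, C, E, F, H}, so the common attributes are not a superkey of either fragment. The join is lossy.

No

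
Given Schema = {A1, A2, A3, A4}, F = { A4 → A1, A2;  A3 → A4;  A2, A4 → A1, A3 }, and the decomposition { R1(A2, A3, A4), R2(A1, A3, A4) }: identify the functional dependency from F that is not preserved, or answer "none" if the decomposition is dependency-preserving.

none

A4 → A1, A2: restricted closure across fragments reaches A1, A2.
A3 → A4 lies within R1.
A2, A4 → A1, A3: restricted closure across fragments reaches A1, A3.
Every dependency is enforceable on the fragments, so the decomposition is dependency-preserving.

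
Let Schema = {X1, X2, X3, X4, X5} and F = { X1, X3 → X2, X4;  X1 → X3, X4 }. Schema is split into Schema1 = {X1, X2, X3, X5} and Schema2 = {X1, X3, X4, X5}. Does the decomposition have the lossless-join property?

Common attributes: Schema1 ∩ Schema2 = {X1, X3, X5}.
Closure of {X1, X3, X5}: X1, X3 → X2, X4 applies, adding X2, X4. So (X1, X3, X5)⁺ = {X1, X2, X3, X4, X5}.
This closure contains every attribute of Schema1, so Schema1 ∩ Schema2 → Schema1. The join is lossless.

Yes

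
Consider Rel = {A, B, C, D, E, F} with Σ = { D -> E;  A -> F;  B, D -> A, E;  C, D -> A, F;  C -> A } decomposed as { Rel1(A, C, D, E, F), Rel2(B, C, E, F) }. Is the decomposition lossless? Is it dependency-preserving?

lossy and not dependency-preserving

Lossless test: (C, E, F)⁺ = {A, C, E, F}, which is a superkey of neither fragment — lossy.
Dependency preservation: the restricted closure of {B, D} across the fragments never reaches {A, E}, so B, D → A, E cannot be enforced without a join — not preserved.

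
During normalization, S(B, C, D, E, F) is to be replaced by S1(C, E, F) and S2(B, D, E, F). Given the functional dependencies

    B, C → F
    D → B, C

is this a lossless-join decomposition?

No

Common attributes: S1 ∩ S2 = {E, F}.
No dependency enlarges {E, F}, so (E, F)⁺ = {E, F}.
The closure contains neither all of S1 = {C, E, F} nor all of S2 = {B, D, E, F}, so the common attributes are not a superkey of either fragment. The join is lossy.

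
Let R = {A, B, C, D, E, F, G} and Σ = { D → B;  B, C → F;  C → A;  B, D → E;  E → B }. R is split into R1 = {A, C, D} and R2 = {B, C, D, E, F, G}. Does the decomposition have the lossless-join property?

Common attributes: R1 ∩ R2 = {C, D}.
Closure of {C, D}: D → B applies, adding B; B, C → F applies, adding F; C → A applies, adding A; B, D → E applies, adding E. So (C, D)⁺ = {A, B, C, D, E, F}.
This closure contains every attribute of R1, so R1 ∩ R2 → R1. The join is lossless.

Yes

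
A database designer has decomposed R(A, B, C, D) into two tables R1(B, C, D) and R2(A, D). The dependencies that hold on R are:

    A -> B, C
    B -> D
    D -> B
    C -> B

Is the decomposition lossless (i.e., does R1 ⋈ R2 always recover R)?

Common attributes: R1 ∩ R2 = {D}.
Closure of {D}: D → B applies, adding B. So (D)⁺ = {B, D}.
The closure contains neither all of R1 = {B, C, D} nor all of R2 = {A, D}, so the common attributes are not a superkey of either fragment. The join is lossy.

No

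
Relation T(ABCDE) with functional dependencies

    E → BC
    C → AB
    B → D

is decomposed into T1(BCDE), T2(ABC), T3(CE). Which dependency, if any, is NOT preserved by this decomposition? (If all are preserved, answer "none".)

E → BC lies within T1.
C → AB lies within T2.
B → D lies within T1.
Every dependency is enforceable on the fragments, so the decomposition is dependency-preserving.

none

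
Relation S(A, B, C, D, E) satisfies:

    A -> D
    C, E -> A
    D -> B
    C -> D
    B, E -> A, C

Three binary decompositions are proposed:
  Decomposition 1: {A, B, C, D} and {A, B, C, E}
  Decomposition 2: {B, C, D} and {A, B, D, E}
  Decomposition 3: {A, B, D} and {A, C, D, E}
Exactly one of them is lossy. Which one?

Decomposition 1: common = {A, B, C}, closure = {A, B, C, D} → lossless.
Decomposition 2: common = {B, D}, closure = {B, D} → lossy.
Decomposition 3: common = {A, D}, closure = {A, B, D} → lossless.

Decomposition 2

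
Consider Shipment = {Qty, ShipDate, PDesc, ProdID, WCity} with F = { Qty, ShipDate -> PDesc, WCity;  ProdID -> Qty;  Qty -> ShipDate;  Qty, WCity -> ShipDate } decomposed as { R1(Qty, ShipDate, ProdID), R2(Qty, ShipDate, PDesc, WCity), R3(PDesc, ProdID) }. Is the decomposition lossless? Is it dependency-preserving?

Lossless test (chase): Rows 1 and 2 agree on Qty, ShipDate; apply Qty, ShipDate→PDesc, WCity and equate their PDesc, WCity entries. Rows 1 and 3 agree on ProdID; apply ProdID→Qty and equate their Qty entries. Rows 1 and 3 agree on Qty; apply Qty→ShipDate and equate their ShipDate entries. Rows 1 and 3 agree on Qty, ShipDate; apply Qty, ShipDate→PDesc, WCity and equate their PDesc, WCity entries. Row 1 is now all distinguished symbols — the join is lossless.
Dependency preservation: every FD's attributes lie within a single fragment, so each can be enforced locally — preserved.

lossless and dependency-preserving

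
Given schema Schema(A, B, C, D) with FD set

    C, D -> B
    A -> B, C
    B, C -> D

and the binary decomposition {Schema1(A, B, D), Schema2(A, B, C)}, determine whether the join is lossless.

Yes

Common attributes: Schema1 ∩ Schema2 = {A, B}.
Closure of {A, B}: A → B, C applies, adding C; B, C → D applies, adding D. So (A, B)⁺ = {A, B, C, D}.
This closure contains every attribute of Schema1, so Schema1 ∩ Schema2 → Schema1. The join is lossless.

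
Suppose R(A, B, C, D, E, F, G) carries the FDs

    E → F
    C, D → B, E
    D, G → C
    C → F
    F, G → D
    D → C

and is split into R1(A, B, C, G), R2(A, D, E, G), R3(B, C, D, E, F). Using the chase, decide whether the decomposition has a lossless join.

Yes

Chase test. Columns are A, B, C, D, E, F, G; row i has aⱼ where attribute j ∈ Ri, else bᵢⱼ.
Initial tableau (one row per fragment):
  row 1: a1 a2 a3 b14 b15 b16 a7
  row 2: a1 b22 b23 a4 a5 b26 a7
  row 3: b31 a2 a3 a4 a5 a6 b37
Rows 2 and 3 agree on E; apply E→F and equate their F entries.
Rows 1 and 3 agree on C; apply C→F and equate their F entries.
Rows 1 and 2 agree on F, G; apply F, G→D and equate their D entries.
Rows 1 and 2 agree on D; apply D→C and equate their C entries.
Rows 1 and 2 agree on C, D; apply C, D→B, E and equate their B, E entries.
Row 1 is now all distinguished symbols — the join is lossless.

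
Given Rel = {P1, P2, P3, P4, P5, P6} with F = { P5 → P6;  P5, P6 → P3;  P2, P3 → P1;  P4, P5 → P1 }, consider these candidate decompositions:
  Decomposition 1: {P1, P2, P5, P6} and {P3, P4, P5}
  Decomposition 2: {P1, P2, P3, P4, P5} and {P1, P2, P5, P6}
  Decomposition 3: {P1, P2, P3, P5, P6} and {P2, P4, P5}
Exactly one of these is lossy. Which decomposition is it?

Decomposition 1: common = {P5}, closure = {P3, P5, P6} → lossy.
Decomposition 2: common = {P1, P2, P5}, closure = {P1, P2, P3, P5, P6} → lossless.
Decomposition 3: common = {P2, P5}, closure = {P1, P2, P3, P5, P6} → lossless.

Decomposition 1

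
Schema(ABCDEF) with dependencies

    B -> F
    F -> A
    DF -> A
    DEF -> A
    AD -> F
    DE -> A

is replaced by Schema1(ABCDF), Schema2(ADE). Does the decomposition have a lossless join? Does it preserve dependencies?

Lossless test: (AD)⁺ = {ADF}, which is a superkey of neither fragment — lossy.
Dependency preservation: DEF → A is not contained in any single fragment, but the restricted closure of its left-hand side across the fragments still reaches the right-hand side; the remaining FDs each lie inside some fragment. All dependencies are preserved.

lossy but dependency-preserving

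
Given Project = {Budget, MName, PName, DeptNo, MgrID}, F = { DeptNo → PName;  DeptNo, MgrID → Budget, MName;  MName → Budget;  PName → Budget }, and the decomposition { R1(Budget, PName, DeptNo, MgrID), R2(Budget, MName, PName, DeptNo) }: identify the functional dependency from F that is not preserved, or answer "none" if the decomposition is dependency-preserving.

DeptNo, MgrID → Budget, MName

Check DeptNo, MgrID → Budget, MName: no single fragment contains all of {Budget, MName, DeptNo, MgrID}, and the restricted closure of {DeptNo, MgrID} across the fragments never reaches {Budget, MName}.
DeptNo → PName is preserved.
MName → Budget is preserved.
PName → Budget is preserved.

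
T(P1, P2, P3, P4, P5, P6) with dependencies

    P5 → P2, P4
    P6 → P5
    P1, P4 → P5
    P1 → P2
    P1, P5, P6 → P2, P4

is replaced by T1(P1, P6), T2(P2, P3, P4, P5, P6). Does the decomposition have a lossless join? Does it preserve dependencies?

lossy and not dependency-preserving

Lossless test: (P6)⁺ = {P2, P4, P5, P6}, which is a superkey of neither fragment — lossy.
Dependency preservation: the restricted closure of {P1, P4} across the fragments never reaches {P5}, so P1, P4 → P5 cannot be enforced without a join — not preserved.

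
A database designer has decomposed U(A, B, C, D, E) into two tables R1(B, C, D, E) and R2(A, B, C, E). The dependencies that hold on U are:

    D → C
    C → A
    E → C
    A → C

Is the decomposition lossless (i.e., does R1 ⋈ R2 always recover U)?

Common attributes: R1 ∩ R2 = {B, C, E}.
Closure of {B, C, E}: C → A applies, adding A. So (B, C, E)⁺ = {A, B, C, E}.
This closure contains every attribute of R2, so R1 ∩ R2 → R2. The join is lossless.

Yes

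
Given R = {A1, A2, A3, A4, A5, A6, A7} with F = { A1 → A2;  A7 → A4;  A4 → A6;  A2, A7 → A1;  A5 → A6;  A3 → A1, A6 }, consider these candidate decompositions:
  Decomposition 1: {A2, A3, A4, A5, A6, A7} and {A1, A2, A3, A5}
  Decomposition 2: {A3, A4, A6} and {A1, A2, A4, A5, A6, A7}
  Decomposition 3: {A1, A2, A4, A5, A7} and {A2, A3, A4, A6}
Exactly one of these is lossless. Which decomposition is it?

Decomposition 1: common = {A2, A3, A5}, closure = {A1, A2, A3, A5, A6} → lossless.
Decomposition 2: common = {A4, A6}, closure = {A4, A6} → lossy.
Decomposition 3: common = {A2, A4}, closure = {A2, A4, A6} → lossy.

Decomposition 1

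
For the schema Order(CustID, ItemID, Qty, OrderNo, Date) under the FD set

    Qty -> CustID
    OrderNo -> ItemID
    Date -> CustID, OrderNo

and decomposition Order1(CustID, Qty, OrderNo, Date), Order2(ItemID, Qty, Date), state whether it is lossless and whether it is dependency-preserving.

Lossless test: (Qty, Date)⁺ = {CustID, ItemID, Qty, OrderNo, Date}, which contains all of one fragment — lossless.
Dependency preservation: the restricted closure of {OrderNo} across the fragments never reaches {ItemID}, so OrderNo → ItemID cannot be enforced without a join — not preserved.

lossless but not dependency-preserving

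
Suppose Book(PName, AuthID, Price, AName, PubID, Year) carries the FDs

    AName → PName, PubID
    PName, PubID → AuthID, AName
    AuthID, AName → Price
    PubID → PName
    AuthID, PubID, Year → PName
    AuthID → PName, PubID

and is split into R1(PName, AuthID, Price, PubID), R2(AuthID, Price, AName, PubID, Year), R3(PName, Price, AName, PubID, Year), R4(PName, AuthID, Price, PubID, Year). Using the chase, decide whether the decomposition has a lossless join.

Yes

Chase test. Columns are PName, AuthID, Price, AName, PubID, Year; row i has aⱼ where attribute j ∈ Ri, else bᵢⱼ.
Initial tableau (one row per fragment):
  row 1: a1 a2 a3 b14 a5 b16
  row 2: b21 a2 a3 a4 a5 a6
  row 3: a1 b32 a3 a4 a5 a6
  row 4: a1 a2 a3 b44 a5 a6
Rows 2 and 3 agree on AName; apply AName→PName, PubID and equate their PName, PubID entries.
Rows 1 and 2 agree on PName, PubID; apply PName, PubID→AuthID, AName and equate their AuthID, AName entries.
Rows 1 and 3 agree on PName, PubID; apply PName, PubID→AuthID, AName and equate their AuthID, AName entries.
Rows 1 and 4 agree on PName, PubID; apply PName, PubID→AuthID, AName and equate their AuthID, AName entries.
Row 2 is now all distinguished symbols — the join is lossless.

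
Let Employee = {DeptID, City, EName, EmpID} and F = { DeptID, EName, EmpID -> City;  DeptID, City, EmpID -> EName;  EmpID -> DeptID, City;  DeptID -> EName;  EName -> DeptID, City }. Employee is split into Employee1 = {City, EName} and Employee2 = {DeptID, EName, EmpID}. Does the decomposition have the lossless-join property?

Common attributes: Employee1 ∩ Employee2 = {EName}.
Closure of {EName}: EName → DeptID, City applies, adding DeptID, City. So (EName)⁺ = {DeptID, City, EName}.
This closure contains every attribute of Employee1, so Employee1 ∩ Employee2 → Employee1. The join is lossless.

Yes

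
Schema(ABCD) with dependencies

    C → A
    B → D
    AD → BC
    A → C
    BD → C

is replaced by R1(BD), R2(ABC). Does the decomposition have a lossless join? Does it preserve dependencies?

lossless but not dependency-preserving

Lossless test: (B)⁺ = {ABCD}, which contains all of one fragment — lossless.
Dependency preservation: the restricted closure of {AD} across the fragments never reaches {BC}, so AD → BC cannot be enforced without a join — not preserved.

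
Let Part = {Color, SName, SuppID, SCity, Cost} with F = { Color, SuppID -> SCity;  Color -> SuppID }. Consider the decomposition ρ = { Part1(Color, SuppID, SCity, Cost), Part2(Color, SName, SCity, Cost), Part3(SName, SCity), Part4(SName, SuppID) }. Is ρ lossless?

Yes

Chase test. Columns are Color, SName, SuppID, SCity, Cost; row i has aⱼ where attribute j ∈ Parti, else bᵢⱼ.
Initial tableau (one row per fragment):
  row 1: a1 b12 a3 a4 a5
  row 2: a1 a2 b23 a4 a5
  row 3: b31 a2 b33 a4 b35
  row 4: b41 a2 a3 b44 b45
Rows 1 and 2 agree on Color; apply Color→SuppID and equate their SuppID entries.
Row 2 is now all distinguished symbols — the join is lossless.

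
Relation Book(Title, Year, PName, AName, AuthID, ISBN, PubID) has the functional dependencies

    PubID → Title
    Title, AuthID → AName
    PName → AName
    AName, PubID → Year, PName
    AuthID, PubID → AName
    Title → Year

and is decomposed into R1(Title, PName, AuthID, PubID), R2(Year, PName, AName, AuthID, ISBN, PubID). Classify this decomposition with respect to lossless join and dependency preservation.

lossless but not dependency-preserving

Lossless test: (PName, AuthID, PubID)⁺ = {Title, Year, PName, AName, AuthID, PubID}, which contains all of one fragment — lossless.
Dependency preservation: the restricted closure of {Title, AuthID} across the fragments never reaches {AName}, so Title, AuthID → AName cannot be enforced without a join — not preserved.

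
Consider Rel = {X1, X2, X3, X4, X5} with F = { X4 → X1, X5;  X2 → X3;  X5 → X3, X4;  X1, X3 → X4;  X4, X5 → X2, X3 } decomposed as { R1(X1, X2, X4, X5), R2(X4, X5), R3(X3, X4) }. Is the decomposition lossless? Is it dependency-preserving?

Lossless test (chase): Rows 1 and 2 agree on X4; apply X4→X1, X5 and equate their X1, X5 entries. Rows 1 and 3 agree on X4; apply X4→X1, X5 and equate their X1, X5 entries. Rows 1 and 2 agree on X5; apply X5→X3, X4 and equate their X3, X4 entries. Rows 1 and 3 agree on X5; apply X5→X3, X4 and equate their X3, X4 entries. Rows 1 and 2 agree on X4, X5; apply X4, X5→X2, X3 and equate their X2, X3 entries. Rows 1 and 3 agree on X4, X5; apply X4, X5→X2, X3 and equate their X2, X3 entries. Row 1 is now all distinguished symbols — the join is lossless.
Dependency preservation: the restricted closure of {X2} across the fragments never reaches {X3}, so X2 → X3 cannot be enforced without a join — not preserved.

lossless but not dependency-preserving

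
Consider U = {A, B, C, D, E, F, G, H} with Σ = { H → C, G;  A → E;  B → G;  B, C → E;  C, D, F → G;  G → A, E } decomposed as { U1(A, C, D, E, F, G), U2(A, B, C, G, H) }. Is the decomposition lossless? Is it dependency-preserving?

lossy but dependency-preserving

Lossless test: (A, C, G)⁺ = {A, C, E, G}, which is a superkey of neither fragment — lossy.
Dependency preservation: B, C → E is not contained in any single fragment, but the restricted closure of its left-hand side across the fragments still reaches the right-hand side; the remaining FDs each lie inside some fragment. All dependencies are preserved.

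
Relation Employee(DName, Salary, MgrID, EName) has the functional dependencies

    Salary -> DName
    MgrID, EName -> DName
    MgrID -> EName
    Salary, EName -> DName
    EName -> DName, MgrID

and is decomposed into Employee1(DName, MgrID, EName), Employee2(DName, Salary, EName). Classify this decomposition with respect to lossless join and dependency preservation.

Lossless test: (DName, EName)⁺ = {DName, MgrID, EName}, which contains all of one fragment — lossless.
Dependency preservation: every FD's attributes lie within a single fragment, so each can be enforced locally — preserved.

lossless and dependency-preserving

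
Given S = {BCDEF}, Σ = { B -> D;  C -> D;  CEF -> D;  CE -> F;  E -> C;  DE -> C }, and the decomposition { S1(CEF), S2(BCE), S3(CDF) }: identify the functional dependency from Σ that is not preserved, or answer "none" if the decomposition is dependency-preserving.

Check B → D: no single fragment contains all of {BD}, and the restricted closure of {B} across the fragments never reaches {D}.
C → D is preserved.
CEF → D is preserved.
CE → F is preserved.
E → C is preserved.
DE → C is preserved.

B -> D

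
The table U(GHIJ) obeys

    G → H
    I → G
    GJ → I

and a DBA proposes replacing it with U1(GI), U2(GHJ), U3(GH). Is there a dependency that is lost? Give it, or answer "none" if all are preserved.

GJ → I

Check GJ → I: no single fragment contains all of {GIJ}, and the restricted closure of {GJ} across the fragments never reaches {I}.
G → H is preserved.
I → G is preserved.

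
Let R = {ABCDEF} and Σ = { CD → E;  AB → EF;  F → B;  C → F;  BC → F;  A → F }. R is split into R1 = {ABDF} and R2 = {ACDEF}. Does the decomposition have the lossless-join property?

Yes

Common attributes: R1 ∩ R2 = {ADF}.
Closure of {ADF}: F → B applies, adding B; AB → EF applies, adding E. So (ADF)⁺ = {ABDEF}.
This closure contains every attribute of R1, so R1 ∩ R2 → R1. The join is lossless.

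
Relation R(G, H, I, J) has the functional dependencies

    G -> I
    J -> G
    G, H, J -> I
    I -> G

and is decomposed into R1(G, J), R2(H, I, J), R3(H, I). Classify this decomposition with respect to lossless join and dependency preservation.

Lossless test (chase): Rows 1 and 2 agree on J; apply J→G and equate their G entries. Rows 2 and 3 agree on I; apply I→G and equate their G entries. Rows 1 and 2 agree on G; apply G→I and equate their I entries. Row 2 is now all distinguished symbols — the join is lossless.
Dependency preservation: the restricted closure of {G} across the fragments never reaches {I}, so G → I cannot be enforced without a join — not preserved.

lossless but not dependency-preserving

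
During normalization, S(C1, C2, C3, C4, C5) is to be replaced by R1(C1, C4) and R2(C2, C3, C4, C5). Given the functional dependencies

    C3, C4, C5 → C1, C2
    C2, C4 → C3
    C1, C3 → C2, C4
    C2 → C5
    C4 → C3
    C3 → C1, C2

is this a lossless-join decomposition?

Yes

Common attributes: R1 ∩ R2 = {C4}.
Closure of {C4}: C4 → C3 applies, adding C3; C3 → C1, C2 applies, adding C1, C2; C2 → C5 applies, adding C5. So (C4)⁺ = {C1, C2, C3, C4, C5}.
This closure contains every attribute of R1, so R1 ∩ R2 → R1. The join is lossless.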